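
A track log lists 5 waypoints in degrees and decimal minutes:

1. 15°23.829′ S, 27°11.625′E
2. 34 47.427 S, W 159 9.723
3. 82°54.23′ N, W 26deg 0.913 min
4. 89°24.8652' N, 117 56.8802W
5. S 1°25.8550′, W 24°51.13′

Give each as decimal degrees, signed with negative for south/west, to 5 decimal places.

1. -15.39715, 27.19375
2. -34.79045, -159.16205
3. 82.90383, -26.01522
4. 89.41442, -117.94800
5. -1.43092, -24.85217

Point 1:
  Latitude: 15 + 23.829/60 = 15.397150
  S ⇒ negate
  λ: 11.625′ = 0.193750°; total 27.193750
  E → positive
Point 2:
  Lat: 47.427′ = 0.790450°; total 34.790450
  S ⇒ negate
  λ: 159 + 9.723/60 = 159.162050
  W ⇒ negate
Point 3:
  φ: 82 + 54.23/60 = 82.903833
  N → positive
  Longitude: 26 + 0.913/60 = 26.015217
  W → negative
Point 4:
  φ: 89 + 24.8652/60 = 89.414420
  N → positive
  Longitude: 117 + 56.8802/60 = 117.948003
  hemisphere W, so the sign is −
Point 5:
  Latitude: 25.855′ = 0.430917°; total 1.430917
  S ⇒ negate
  Longitude: 51.13′ = 0.852167°; total 24.852167
  W ⇒ negate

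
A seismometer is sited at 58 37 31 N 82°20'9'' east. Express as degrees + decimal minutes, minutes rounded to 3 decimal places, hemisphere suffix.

58° 37.517′ N, 82° 20.150′ E

φ: seconds/60 = 0.51667; minutes = 37 + 0.51667 = 37.51667
Lon: seconds/60 = 0.15000; minutes = 20 + 0.15000 = 20.15000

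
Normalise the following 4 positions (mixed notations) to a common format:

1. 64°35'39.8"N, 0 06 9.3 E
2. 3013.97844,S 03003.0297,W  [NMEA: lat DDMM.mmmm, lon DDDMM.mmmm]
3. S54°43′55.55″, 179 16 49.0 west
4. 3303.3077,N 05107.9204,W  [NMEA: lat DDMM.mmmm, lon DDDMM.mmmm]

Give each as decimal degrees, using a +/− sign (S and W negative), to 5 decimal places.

1. 64.59439, 0.10258
2. -30.23297, -30.05050
3. -54.73210, -179.28028
4. 33.05513, -51.13201

Point 1:
  Latitude: 64° + 35/60 + 39.8/3600 = 64 + 0.583333 + 0.011056 = 64.594389
  N ⇒ keep positive
  Lon: 6′ + 9.3″ = 6.15500′; 0 + 6.15500/60 = 0.102583
  E ⇒ keep positive
Point 2:
  Latitude: degrees = first 2 digits = 30, minutes = 13.97844; 30 + 13.97844/60 = 30.232974
  S ⇒ negate
  λ: split at 3 digits → 030° and 3.0297′; 30 + 3.0297/60 = 30.050495
  hemisphere W, so the sign is −
Point 3:
  Latitude: 43′ + 55.55″ = 43.92583′; 54 + 43.92583/60 = 54.732097
  S → negative
  Lon: 179 + 16/60 + 49/3600 = 179.280278
  W → negative
Point 4:
  Latitude: split at 2 digits → 33° and 3.3077′; 33 + 3.3077/60 = 33.055128
  N ⇒ keep positive
  Longitude: split at 3 digits → 051° and 7.9204′; 51 + 7.9204/60 = 51.132007
  hemisphere W, so the sign is −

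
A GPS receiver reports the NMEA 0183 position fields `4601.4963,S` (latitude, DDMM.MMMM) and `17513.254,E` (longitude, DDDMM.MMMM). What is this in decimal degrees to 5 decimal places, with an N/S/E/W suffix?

φ: split at 2 digits → 46° and 1.4963′; 46 + 1.4963/60 = 46.024938
Lon: degrees = first 3 digits = 175, minutes = 13.254; 175 + 13.254/60 = 175.220900

46.02494° S, 175.22090° E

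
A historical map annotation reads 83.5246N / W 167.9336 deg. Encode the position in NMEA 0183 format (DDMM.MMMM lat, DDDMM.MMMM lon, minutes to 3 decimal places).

8331.476,N / 16756.016,W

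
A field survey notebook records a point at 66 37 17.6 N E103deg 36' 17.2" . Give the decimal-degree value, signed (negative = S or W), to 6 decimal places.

Lat: 66° + 37/60 + 17.6/3600 = 66 + 0.616667 + 0.004889 = 66.6215556
N ⇒ keep positive
Lon: 36′ + 17.2″ = 36.28667′; 103 + 36.28667/60 = 103.6047778
E ⇒ keep positive

66.621556, 103.604778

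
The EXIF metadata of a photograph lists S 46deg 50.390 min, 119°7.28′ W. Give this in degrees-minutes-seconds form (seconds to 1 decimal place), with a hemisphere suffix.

φ: fractional minutes 0.39000 × 60 = 23.400″
λ: fractional minutes 0.28000 × 60 = 16.800″

46°50′23.4″ S, 119°07′16.8″ W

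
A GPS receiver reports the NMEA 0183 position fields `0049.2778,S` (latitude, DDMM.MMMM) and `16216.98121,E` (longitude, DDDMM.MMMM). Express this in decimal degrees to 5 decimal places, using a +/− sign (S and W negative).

Latitude: degrees = first 2 digits = 0, minutes = 49.2778; 0 + 49.2778/60 = 0.821297
S → negative
Longitude: degrees = first 3 digits = 162, minutes = 16.98121; 162 + 16.98121/60 = 162.283020
E ⇒ keep positive

-0.82130, 162.28302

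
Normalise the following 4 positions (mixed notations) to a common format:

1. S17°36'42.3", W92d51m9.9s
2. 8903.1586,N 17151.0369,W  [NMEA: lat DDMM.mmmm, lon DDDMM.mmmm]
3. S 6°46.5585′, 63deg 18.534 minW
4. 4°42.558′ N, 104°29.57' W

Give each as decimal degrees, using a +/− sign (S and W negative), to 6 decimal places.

Point 1:
  φ: 17° + 36/60 + 42.3/3600 = 17 + 0.600000 + 0.011750 = 17.6117500
  S ⇒ negate
  λ: 92 + 51/60 + 9.9/3600 = 92.8527500
  W ⇒ negate
Point 2:
  Lat: split at 2 digits → 89° and 3.1586′; 89 + 3.1586/60 = 89.0526433
  N → positive
  λ: split at 3 digits → 171° and 51.0369′; 171 + 51.0369/60 = 171.8506150
  W ⇒ negate
Point 3:
  Latitude: 6 + 46.5585/60 = 6.7759750
  S ⇒ negate
  Lon: 63 + 18.534/60 = 63.3089000
  W → negative
Point 4:
  Latitude: 4 + 42.558/60 = 4.7093000
  N → positive
  λ: 104 + 29.57/60 = 104.4928333
  hemisphere W, so the sign is −

1. -17.611750, -92.852750
2. 89.052643, -171.850615
3. -6.775975, -63.308900
4. 4.709300, -104.492833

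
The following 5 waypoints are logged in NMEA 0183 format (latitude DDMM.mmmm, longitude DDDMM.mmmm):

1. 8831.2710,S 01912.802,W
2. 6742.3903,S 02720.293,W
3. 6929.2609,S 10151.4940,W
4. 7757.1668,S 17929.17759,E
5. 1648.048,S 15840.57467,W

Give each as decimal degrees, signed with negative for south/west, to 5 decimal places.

1. -88.52118, -19.21337
2. -67.70651, -27.33822
3. -69.48768, -101.85823
4. -77.95278, 179.48629
5. -16.80080, -158.67624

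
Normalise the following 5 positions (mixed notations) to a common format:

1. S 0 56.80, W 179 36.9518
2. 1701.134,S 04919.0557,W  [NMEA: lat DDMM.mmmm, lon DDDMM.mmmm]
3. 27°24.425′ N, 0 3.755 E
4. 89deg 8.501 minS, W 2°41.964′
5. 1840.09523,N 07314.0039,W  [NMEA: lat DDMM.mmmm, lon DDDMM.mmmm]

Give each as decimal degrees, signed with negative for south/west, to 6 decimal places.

Point 1:
  Lat: 56.8′ = 0.946667°; total 0.9466667
  S ⇒ negate
  Lon: 179 + 36.9518/60 = 179.6158633
  hemisphere W, so the sign is −
Point 2:
  φ: degrees = first 2 digits = 17, minutes = 1.134; 17 + 1.134/60 = 17.0189000
  hemisphere S, so the sign is −
  λ: split at 3 digits → 049° and 19.0557′; 49 + 19.0557/60 = 49.3175950
  W ⇒ negate
Point 3:
  Lat: 27 + 24.425/60 = 27.4070833
  N → positive
  Lon: 0 + 3.755/60 = 0.0625833
  E → positive
Point 4:
  φ: 8.501′ = 0.141683°; total 89.1416833
  S ⇒ negate
  λ: 2 + 41.964/60 = 2.6994000
  hemisphere W, so the sign is −
Point 5:
  Latitude: degrees = first 2 digits = 18, minutes = 40.09523; 18 + 40.09523/60 = 18.6682538
  N ⇒ keep positive
  λ: split at 3 digits → 073° and 14.0039′; 73 + 14.0039/60 = 73.2333983
  W ⇒ negate

1. -0.946667, -179.615863
2. -17.018900, -49.317595
3. 27.407083, 0.062583
4. -89.141683, -2.699400
5. 18.668254, -73.233398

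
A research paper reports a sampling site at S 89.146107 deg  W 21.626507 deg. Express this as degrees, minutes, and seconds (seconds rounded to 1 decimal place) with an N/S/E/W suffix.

89°08′46.0″ S, 21°37′35.4″ W

φ: 0.146107 × 60 = 8.76642′ → 8′, remainder × 60 = 45.985″
Longitude: 0.626507° → 37.59042′; 0.59042 × 60 = 35.425″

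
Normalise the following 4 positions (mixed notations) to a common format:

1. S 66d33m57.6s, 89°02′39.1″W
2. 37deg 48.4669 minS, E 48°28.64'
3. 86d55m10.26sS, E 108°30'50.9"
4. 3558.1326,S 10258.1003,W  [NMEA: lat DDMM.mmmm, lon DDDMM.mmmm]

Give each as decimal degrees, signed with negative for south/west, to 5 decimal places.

1. -66.56600, -89.04419
2. -37.80778, 48.47733
3. -86.91952, 108.51414
4. -35.96888, -102.96834

Point 1:
  Latitude: 66° + 33/60 + 57.6/3600 = 66 + 0.550000 + 0.016000 = 66.566000
  S ⇒ negate
  Lon: 2′ + 39.1″ = 2.65167′; 89 + 2.65167/60 = 89.044194
  W ⇒ negate
Point 2:
  Lat: 48.4669′ = 0.807782°; total 37.807782
  S → negative
  Longitude: 28.64′ = 0.477333°; total 48.477333
  E → positive
Point 3:
  Lat: 86 + 55/60 + 10.26/3600 = 86.919517
  hemisphere S, so the sign is −
  Lon: 108 + 30/60 + 50.9/3600 = 108.514139
  E → positive
Point 4:
  Latitude: degrees = first 2 digits = 35, minutes = 58.1326; 35 + 58.1326/60 = 35.968877
  S → negative
  Lon: degrees = first 3 digits = 102, minutes = 58.1003; 102 + 58.1003/60 = 102.968338
  hemisphere W, so the sign is −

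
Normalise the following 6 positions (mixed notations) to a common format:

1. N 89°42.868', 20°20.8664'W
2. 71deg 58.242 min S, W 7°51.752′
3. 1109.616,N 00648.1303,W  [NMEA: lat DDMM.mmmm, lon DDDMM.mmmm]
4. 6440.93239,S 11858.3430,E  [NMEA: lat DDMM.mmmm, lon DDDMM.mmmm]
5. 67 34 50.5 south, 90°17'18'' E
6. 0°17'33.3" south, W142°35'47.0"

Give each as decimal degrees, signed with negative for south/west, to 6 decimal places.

1. 89.714467, -20.347773
2. -71.970700, -7.862533
3. 11.160267, -6.802172
4. -64.682207, 118.972383
5. -67.580694, 90.288333
6. -0.292583, -142.596389

Point 1:
  Latitude: 42.868′ = 0.714467°; total 89.7144667
  N ⇒ keep positive
  Longitude: 20.8664′ = 0.347773°; total 20.3477733
  W ⇒ negate
Point 2:
  Lat: 71 + 58.242/60 = 71.9707000
  S ⇒ negate
  λ: 51.752′ = 0.862533°; total 7.8625333
  hemisphere W, so the sign is −
Point 3:
  Lat: split at 2 digits → 11° and 9.616′; 11 + 9.616/60 = 11.1602667
  N ⇒ keep positive
  Lon: degrees = first 3 digits = 6, minutes = 48.1303; 6 + 48.1303/60 = 6.8021717
  hemisphere W, so the sign is −
Point 4:
  Lat: split at 2 digits → 64° and 40.93239′; 64 + 40.93239/60 = 64.6822065
  S → negative
  Longitude: split at 3 digits → 118° and 58.343′; 118 + 58.343/60 = 118.9723833
  E → positive
Point 5:
  Latitude: 67 + 34/60 + 50.5/3600 = 67.5806944
  S → negative
  Longitude: 17′ + 18″ = 17.30000′; 90 + 17.30000/60 = 90.2883333
  E ⇒ keep positive
Point 6:
  Latitude: 0° + 17/60 + 33.3/3600 = 0 + 0.283333 + 0.009250 = 0.2925833
  hemisphere S, so the sign is −
  λ: 142 + 35/60 + 47/3600 = 142.5963889
  W → negative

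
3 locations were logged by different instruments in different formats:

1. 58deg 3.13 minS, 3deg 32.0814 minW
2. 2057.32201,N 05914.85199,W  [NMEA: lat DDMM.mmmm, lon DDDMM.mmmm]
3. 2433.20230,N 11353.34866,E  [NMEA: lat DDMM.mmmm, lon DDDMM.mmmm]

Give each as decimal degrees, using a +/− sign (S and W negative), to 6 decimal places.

Point 1:
  Latitude: 3.13′ = 0.052167°; total 58.0521667
  S → negative
  Lon: 32.0814′ = 0.534690°; total 3.5346900
  W ⇒ negate
Point 2:
  Latitude: split at 2 digits → 20° and 57.32201′; 20 + 57.32201/60 = 20.9553668
  N ⇒ keep positive
  Lon: degrees = first 3 digits = 59, minutes = 14.85199; 59 + 14.85199/60 = 59.2475332
  W ⇒ negate
Point 3:
  Lat: split at 2 digits → 24° and 33.2023′; 24 + 33.2023/60 = 24.5533717
  N ⇒ keep positive
  λ: degrees = first 3 digits = 113, minutes = 53.34866; 113 + 53.34866/60 = 113.8891443
  E → positive

1. -58.052167, -3.534690
2. 20.955367, -59.247533
3. 24.553372, 113.889144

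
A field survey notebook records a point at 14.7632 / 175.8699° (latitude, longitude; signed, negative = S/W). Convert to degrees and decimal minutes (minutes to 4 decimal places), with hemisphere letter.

14° 45.7920′ N, 175° 52.1940′ E

Lat: minutes = (14.763200 − 14) × 60 = 45.792000
λ: fractional part 0.869900 → 52.194000 minutes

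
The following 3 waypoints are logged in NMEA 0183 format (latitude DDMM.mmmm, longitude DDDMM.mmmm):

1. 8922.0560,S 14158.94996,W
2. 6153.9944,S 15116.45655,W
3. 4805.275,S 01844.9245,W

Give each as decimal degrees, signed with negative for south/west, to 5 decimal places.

1. -89.36760, -141.98250
2. -61.89991, -151.27428
3. -48.08792, -18.74874

Point 1:
  φ: split at 2 digits → 89° and 22.056′; 89 + 22.056/60 = 89.367600
  hemisphere S, so the sign is −
  λ: split at 3 digits → 141° and 58.94996′; 141 + 58.94996/60 = 141.982499
  W ⇒ negate
Point 2:
  Lat: degrees = first 2 digits = 61, minutes = 53.9944; 61 + 53.9944/60 = 61.899907
  S ⇒ negate
  λ: split at 3 digits → 151° and 16.45655′; 151 + 16.45655/60 = 151.274276
  W ⇒ negate
Point 3:
  φ: split at 2 digits → 48° and 5.275′; 48 + 5.275/60 = 48.087917
  S → negative
  Longitude: degrees = first 3 digits = 18, minutes = 44.9245; 18 + 44.9245/60 = 18.748742
  W ⇒ negate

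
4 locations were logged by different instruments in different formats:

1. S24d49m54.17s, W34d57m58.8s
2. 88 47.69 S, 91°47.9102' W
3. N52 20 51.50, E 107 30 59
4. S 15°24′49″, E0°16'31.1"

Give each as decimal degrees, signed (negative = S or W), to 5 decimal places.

Point 1:
  Lat: 49′ + 54.17″ = 49.90283′; 24 + 49.90283/60 = 24.831714
  S → negative
  Longitude: 34° + 57/60 + 58.8/3600 = 34 + 0.950000 + 0.016333 = 34.966333
  W ⇒ negate
Point 2:
  Lat: 47.69′ = 0.794833°; total 88.794833
  hemisphere S, so the sign is −
  Lon: 47.9102′ = 0.798503°; total 91.798503
  hemisphere W, so the sign is −
Point 3:
  Lat: 52 + 20/60 + 51.5/3600 = 52.347639
  N ⇒ keep positive
  Longitude: 107 + 30/60 + 59/3600 = 107.516389
  E ⇒ keep positive
Point 4:
  Lat: 15 + 24/60 + 49/3600 = 15.413611
  hemisphere S, so the sign is −
  Longitude: 0° + 16/60 + 31.1/3600 = 0 + 0.266667 + 0.008639 = 0.275306
  E ⇒ keep positive

1. -24.83171, -34.96633
2. -88.79483, -91.79850
3. 52.34764, 107.51639
4. -15.41361, 0.27531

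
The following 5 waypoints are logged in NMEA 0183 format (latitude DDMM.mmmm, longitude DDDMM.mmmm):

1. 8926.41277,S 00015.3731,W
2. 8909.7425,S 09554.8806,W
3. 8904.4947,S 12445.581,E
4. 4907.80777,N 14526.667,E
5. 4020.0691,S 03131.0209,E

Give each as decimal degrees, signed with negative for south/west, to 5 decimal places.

1. -89.44021, -0.25622
2. -89.16238, -95.91468
3. -89.07491, 124.75968
4. 49.13013, 145.44445
5. -40.33449, 31.51702

Point 1:
  φ: split at 2 digits → 89° and 26.41277′; 89 + 26.41277/60 = 89.440213
  S → negative
  Lon: split at 3 digits → 000° and 15.3731′; 0 + 15.3731/60 = 0.256218
  W → negative
Point 2:
  φ: split at 2 digits → 89° and 9.7425′; 89 + 9.7425/60 = 89.162375
  S → negative
  Longitude: degrees = first 3 digits = 95, minutes = 54.8806; 95 + 54.8806/60 = 95.914677
  W → negative
Point 3:
  Latitude: degrees = first 2 digits = 89, minutes = 4.4947; 89 + 4.4947/60 = 89.074912
  hemisphere S, so the sign is −
  Longitude: degrees = first 3 digits = 124, minutes = 45.581; 124 + 45.581/60 = 124.759683
  E ⇒ keep positive
Point 4:
  φ: split at 2 digits → 49° and 7.80777′; 49 + 7.80777/60 = 49.130130
  N → positive
  Longitude: degrees = first 3 digits = 145, minutes = 26.667; 145 + 26.667/60 = 145.444450
  E → positive
Point 5:
  Latitude: degrees = first 2 digits = 40, minutes = 20.0691; 40 + 20.0691/60 = 40.334485
  hemisphere S, so the sign is −
  Lon: degrees = first 3 digits = 31, minutes = 31.0209; 31 + 31.0209/60 = 31.517015
  E → positive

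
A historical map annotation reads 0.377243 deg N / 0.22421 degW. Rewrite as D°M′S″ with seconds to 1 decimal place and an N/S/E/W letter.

0°22′38.1″ N, 0°13′27.2″ W

Lat: 0.377243 × 60 = 22.63458′ → 22′, remainder × 60 = 38.075″
λ: whole degrees 0; 13.45260′ → 13′ and 27.156″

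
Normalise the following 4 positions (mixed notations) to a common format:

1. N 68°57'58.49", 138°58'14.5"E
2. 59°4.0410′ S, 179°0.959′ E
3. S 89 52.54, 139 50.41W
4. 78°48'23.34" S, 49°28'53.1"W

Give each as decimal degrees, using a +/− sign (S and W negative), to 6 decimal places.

Point 1:
  Latitude: 68° + 57/60 + 58.49/3600 = 68 + 0.950000 + 0.016247 = 68.9662472
  N → positive
  λ: 138° + 58/60 + 14.5/3600 = 138 + 0.966667 + 0.004028 = 138.9706944
  E → positive
Point 2:
  Lat: 59 + 4.041/60 = 59.0673500
  S ⇒ negate
  Longitude: 179 + 0.959/60 = 179.0159833
  E ⇒ keep positive
Point 3:
  φ: 89 + 52.54/60 = 89.8756667
  hemisphere S, so the sign is −
  Lon: 50.41′ = 0.840167°; total 139.8401667
  W → negative
Point 4:
  Lat: 78° + 48/60 + 23.34/3600 = 78 + 0.800000 + 0.006483 = 78.8064833
  hemisphere S, so the sign is −
  Lon: 49 + 28/60 + 53.1/3600 = 49.4814167
  W ⇒ negate

1. 68.966247, 138.970694
2. -59.067350, 179.015983
3. -89.875667, -139.840167
4. -78.806483, -49.481417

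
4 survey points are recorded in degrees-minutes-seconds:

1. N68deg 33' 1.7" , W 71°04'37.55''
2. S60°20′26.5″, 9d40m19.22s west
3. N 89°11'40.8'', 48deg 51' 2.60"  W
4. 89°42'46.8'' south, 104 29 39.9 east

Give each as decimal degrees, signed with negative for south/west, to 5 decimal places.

1. 68.55047, -71.07710
2. -60.34069, -9.67201
3. 89.19467, -48.85072
4. -89.71300, 104.49442

Point 1:
  φ: 33′ + 1.7″ = 33.02833′; 68 + 33.02833/60 = 68.550472
  N → positive
  Longitude: 71 + 4/60 + 37.55/3600 = 71.077097
  W ⇒ negate
Point 2:
  Lat: 20′ + 26.5″ = 20.44167′; 60 + 20.44167/60 = 60.340694
  S → negative
  Lon: 40′ + 19.22″ = 40.32033′; 9 + 40.32033/60 = 9.672006
  W → negative
Point 3:
  Latitude: 89 + 11/60 + 40.8/3600 = 89.194667
  N ⇒ keep positive
  Longitude: 48° + 51/60 + 2.6/3600 = 48 + 0.850000 + 0.000722 = 48.850722
  W → negative
Point 4:
  Latitude: 89° + 42/60 + 46.8/3600 = 89 + 0.700000 + 0.013000 = 89.713000
  hemisphere S, so the sign is −
  λ: 29′ + 39.9″ = 29.66500′; 104 + 29.66500/60 = 104.494417
  E ⇒ keep positive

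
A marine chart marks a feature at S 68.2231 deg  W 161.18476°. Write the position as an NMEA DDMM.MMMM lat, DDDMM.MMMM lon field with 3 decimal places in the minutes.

6813.386,S / 16111.086,W

Latitude: fractional part 0.223100 → 13.38600 minutes
Longitude: 161° + 0.184760 × 60 = 161° 11.08560′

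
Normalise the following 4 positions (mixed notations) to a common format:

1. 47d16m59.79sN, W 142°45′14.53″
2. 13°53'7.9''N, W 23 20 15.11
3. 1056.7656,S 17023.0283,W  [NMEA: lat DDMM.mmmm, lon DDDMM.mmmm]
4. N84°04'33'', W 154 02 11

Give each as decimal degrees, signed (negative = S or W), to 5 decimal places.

Point 1:
  φ: 47° + 16/60 + 59.79/3600 = 47 + 0.266667 + 0.016608 = 47.283275
  N ⇒ keep positive
  Longitude: 45′ + 14.53″ = 45.24217′; 142 + 45.24217/60 = 142.754036
  W → negative
Point 2:
  Lat: 13 + 53/60 + 7.9/3600 = 13.885528
  N → positive
  Lon: 20′ + 15.11″ = 20.25183′; 23 + 20.25183/60 = 23.337531
  W ⇒ negate
Point 3:
  φ: split at 2 digits → 10° and 56.7656′; 10 + 56.7656/60 = 10.946093
  hemisphere S, so the sign is −
  Lon: degrees = first 3 digits = 170, minutes = 23.0283; 170 + 23.0283/60 = 170.383805
  W → negative
Point 4:
  Lat: 84 + 4/60 + 33/3600 = 84.075833
  N ⇒ keep positive
  λ: 2′ + 11″ = 2.18333′; 154 + 2.18333/60 = 154.036389
  W ⇒ negate

1. 47.28328, -142.75404
2. 13.88553, -23.33753
3. -10.94609, -170.38381
4. 84.07583, -154.03639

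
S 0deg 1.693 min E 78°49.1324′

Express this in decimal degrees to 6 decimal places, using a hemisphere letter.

Lat: 0 + 1.693/60 = 0.0282167
Longitude: 78 + 49.1324/60 = 78.8188733

0.028217° S, 78.818873° E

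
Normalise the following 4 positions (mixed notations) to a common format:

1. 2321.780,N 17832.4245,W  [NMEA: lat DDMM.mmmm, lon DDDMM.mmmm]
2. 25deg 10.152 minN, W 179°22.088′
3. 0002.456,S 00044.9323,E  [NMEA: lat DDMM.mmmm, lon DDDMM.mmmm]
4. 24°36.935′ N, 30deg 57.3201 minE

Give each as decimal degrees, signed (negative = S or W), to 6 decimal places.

1. 23.363000, -178.540408
2. 25.169200, -179.368133
3. -0.040933, 0.748872
4. 24.615583, 30.955335

Point 1:
  Latitude: split at 2 digits → 23° and 21.78′; 23 + 21.78/60 = 23.3630000
  N ⇒ keep positive
  Lon: degrees = first 3 digits = 178, minutes = 32.4245; 178 + 32.4245/60 = 178.5404083
  W ⇒ negate
Point 2:
  φ: 25 + 10.152/60 = 25.1692000
  N ⇒ keep positive
  Longitude: 22.088′ = 0.368133°; total 179.3681333
  W → negative
Point 3:
  Latitude: degrees = first 2 digits = 0, minutes = 2.456; 0 + 2.456/60 = 0.0409333
  S ⇒ negate
  Lon: degrees = first 3 digits = 0, minutes = 44.9323; 0 + 44.9323/60 = 0.7488717
  E ⇒ keep positive
Point 4:
  Latitude: 36.935′ = 0.615583°; total 24.6155833
  N → positive
  Longitude: 30 + 57.3201/60 = 30.9553350
  E ⇒ keep positive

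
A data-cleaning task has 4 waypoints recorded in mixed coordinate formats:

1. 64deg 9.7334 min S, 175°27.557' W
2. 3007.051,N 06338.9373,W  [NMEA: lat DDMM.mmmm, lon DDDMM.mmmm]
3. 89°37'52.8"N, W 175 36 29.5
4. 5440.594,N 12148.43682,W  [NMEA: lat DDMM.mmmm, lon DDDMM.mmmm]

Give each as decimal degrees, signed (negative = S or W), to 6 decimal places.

1. -64.162223, -175.459283
2. 30.117517, -63.648955
3. 89.631333, -175.608194
4. 54.676567, -121.807280

Point 1:
  Latitude: 64 + 9.7334/60 = 64.1622233
  hemisphere S, so the sign is −
  Longitude: 27.557′ = 0.459283°; total 175.4592833
  W → negative
Point 2:
  Lat: split at 2 digits → 30° and 7.051′; 30 + 7.051/60 = 30.1175167
  N → positive
  λ: split at 3 digits → 063° and 38.9373′; 63 + 38.9373/60 = 63.6489550
  W → negative
Point 3:
  φ: 89° + 37/60 + 52.8/3600 = 89 + 0.616667 + 0.014667 = 89.6313333
  N → positive
  Longitude: 175 + 36/60 + 29.5/3600 = 175.6081944
  W → negative
Point 4:
  Latitude: degrees = first 2 digits = 54, minutes = 40.594; 54 + 40.594/60 = 54.6765667
  N → positive
  Longitude: split at 3 digits → 121° and 48.43682′; 121 + 48.43682/60 = 121.8072803
  hemisphere W, so the sign is −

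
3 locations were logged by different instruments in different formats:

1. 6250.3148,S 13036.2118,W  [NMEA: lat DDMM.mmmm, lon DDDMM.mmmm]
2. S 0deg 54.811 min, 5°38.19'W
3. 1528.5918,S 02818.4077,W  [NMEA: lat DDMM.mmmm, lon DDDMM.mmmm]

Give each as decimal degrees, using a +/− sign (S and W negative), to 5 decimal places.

Point 1:
  Latitude: degrees = first 2 digits = 62, minutes = 50.3148; 62 + 50.3148/60 = 62.838580
  hemisphere S, so the sign is −
  Longitude: split at 3 digits → 130° and 36.2118′; 130 + 36.2118/60 = 130.603530
  W ⇒ negate
Point 2:
  Latitude: 0 + 54.811/60 = 0.913517
  hemisphere S, so the sign is −
  λ: 5 + 38.19/60 = 5.636500
  hemisphere W, so the sign is −
Point 3:
  Latitude: degrees = first 2 digits = 15, minutes = 28.5918; 15 + 28.5918/60 = 15.476530
  hemisphere S, so the sign is −
  Longitude: split at 3 digits → 028° and 18.4077′; 28 + 18.4077/60 = 28.306795
  hemisphere W, so the sign is −

1. -62.83858, -130.60353
2. -0.91352, -5.63650
3. -15.47653, -28.30680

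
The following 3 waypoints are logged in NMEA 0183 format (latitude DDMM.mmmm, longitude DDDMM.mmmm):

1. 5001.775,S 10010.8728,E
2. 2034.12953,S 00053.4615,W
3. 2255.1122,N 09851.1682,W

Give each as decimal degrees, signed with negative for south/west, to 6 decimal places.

Point 1:
  Latitude: degrees = first 2 digits = 50, minutes = 1.775; 50 + 1.775/60 = 50.0295833
  S → negative
  Longitude: split at 3 digits → 100° and 10.8728′; 100 + 10.8728/60 = 100.1812133
  E → positive
Point 2:
  Latitude: split at 2 digits → 20° and 34.12953′; 20 + 34.12953/60 = 20.5688255
  S → negative
  Lon: degrees = first 3 digits = 0, minutes = 53.4615; 0 + 53.4615/60 = 0.8910250
  W ⇒ negate
Point 3:
  Latitude: split at 2 digits → 22° and 55.1122′; 22 + 55.1122/60 = 22.9185367
  N → positive
  λ: split at 3 digits → 098° and 51.1682′; 98 + 51.1682/60 = 98.8528033
  hemisphere W, so the sign is −

1. -50.029583, 100.181213
2. -20.568826, -0.891025
3. 22.918537, -98.852803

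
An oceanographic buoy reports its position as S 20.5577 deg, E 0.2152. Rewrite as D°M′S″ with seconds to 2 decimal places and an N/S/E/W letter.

20°33′27.72″ S, 0°12′54.72″ E

φ: whole degrees 20; 33.46200′ → 33′ and 27.7200″
λ: whole degrees 0; 12.91200′ → 12′ and 54.7200″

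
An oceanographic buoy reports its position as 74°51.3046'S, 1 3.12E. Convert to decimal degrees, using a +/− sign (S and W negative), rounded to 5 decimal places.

Latitude: 74 + 51.3046/60 = 74.855077
S ⇒ negate
Lon: 1 + 3.12/60 = 1.052000
E ⇒ keep positive

-74.85508, 1.05200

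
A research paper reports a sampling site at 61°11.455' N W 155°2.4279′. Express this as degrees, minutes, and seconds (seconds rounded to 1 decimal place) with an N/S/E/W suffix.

61°11′27.3″ N, 155°02′25.7″ W

Lat: fractional minutes 0.45500 × 60 = 27.300″
Longitude: fractional minutes 0.42790 × 60 = 25.674″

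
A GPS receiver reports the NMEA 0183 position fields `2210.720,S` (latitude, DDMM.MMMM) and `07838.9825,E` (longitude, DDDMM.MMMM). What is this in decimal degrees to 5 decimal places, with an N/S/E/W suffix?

22.17867° S, 78.64971° E

Lat: degrees = first 2 digits = 22, minutes = 10.72; 22 + 10.72/60 = 22.178667
λ: degrees = first 3 digits = 78, minutes = 38.9825; 78 + 38.9825/60 = 78.649708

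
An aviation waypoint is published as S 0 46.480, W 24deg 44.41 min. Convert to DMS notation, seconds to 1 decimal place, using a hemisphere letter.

0°46′28.8″ S, 24°44′24.6″ W

Latitude: 46.48000′ → 46′ and 0.48000 × 60 = 28.800″
Lon: fractional minutes 0.41000 × 60 = 24.600″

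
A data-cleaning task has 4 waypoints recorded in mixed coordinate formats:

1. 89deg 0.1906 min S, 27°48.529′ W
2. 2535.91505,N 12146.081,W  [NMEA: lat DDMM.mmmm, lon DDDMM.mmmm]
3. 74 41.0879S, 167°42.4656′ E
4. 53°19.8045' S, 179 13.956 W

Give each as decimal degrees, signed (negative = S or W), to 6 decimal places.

1. -89.003177, -27.808817
2. 25.598584, -121.768017
3. -74.684798, 167.707760
4. -53.330075, -179.232600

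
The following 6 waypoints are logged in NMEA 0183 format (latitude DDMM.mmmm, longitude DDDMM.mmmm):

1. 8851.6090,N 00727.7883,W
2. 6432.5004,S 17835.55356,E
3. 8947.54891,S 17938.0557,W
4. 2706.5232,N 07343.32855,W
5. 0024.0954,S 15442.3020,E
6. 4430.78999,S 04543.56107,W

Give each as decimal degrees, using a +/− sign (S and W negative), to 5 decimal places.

Point 1:
  Lat: split at 2 digits → 88° and 51.609′; 88 + 51.609/60 = 88.860150
  N ⇒ keep positive
  Longitude: split at 3 digits → 007° and 27.7883′; 7 + 27.7883/60 = 7.463138
  W ⇒ negate
Point 2:
  Latitude: degrees = first 2 digits = 64, minutes = 32.5004; 64 + 32.5004/60 = 64.541673
  S → negative
  Longitude: split at 3 digits → 178° and 35.55356′; 178 + 35.55356/60 = 178.592559
  E → positive
Point 3:
  φ: split at 2 digits → 89° and 47.54891′; 89 + 47.54891/60 = 89.792482
  S → negative
  Longitude: degrees = first 3 digits = 179, minutes = 38.0557; 179 + 38.0557/60 = 179.634262
  W → negative
Point 4:
  Lat: degrees = first 2 digits = 27, minutes = 6.5232; 27 + 6.5232/60 = 27.108720
  N → positive
  Lon: degrees = first 3 digits = 73, minutes = 43.32855; 73 + 43.32855/60 = 73.722143
  hemisphere W, so the sign is −
Point 5:
  Latitude: degrees = first 2 digits = 0, minutes = 24.0954; 0 + 24.0954/60 = 0.401590
  S → negative
  λ: split at 3 digits → 154° and 42.302′; 154 + 42.302/60 = 154.705033
  E ⇒ keep positive
Point 6:
  Lat: degrees = first 2 digits = 44, minutes = 30.78999; 44 + 30.78999/60 = 44.513167
  hemisphere S, so the sign is −
  Longitude: degrees = first 3 digits = 45, minutes = 43.56107; 45 + 43.56107/60 = 45.726018
  W → negative

1. 88.86015, -7.46314
2. -64.54167, 178.59256
3. -89.79248, -179.63426
4. 27.10872, -73.72214
5. -0.40159, 154.70503
6. -44.51317, -45.72602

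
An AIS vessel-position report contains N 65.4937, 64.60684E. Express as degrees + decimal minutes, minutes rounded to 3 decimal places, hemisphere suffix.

65° 29.622′ N, 64° 36.410′ E

φ: fractional part 0.493700 → 29.62200 minutes
λ: minutes = (64.606840 − 64) × 60 = 36.41040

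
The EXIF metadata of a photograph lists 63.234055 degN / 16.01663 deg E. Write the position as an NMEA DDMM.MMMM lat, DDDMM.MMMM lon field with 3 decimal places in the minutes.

Latitude: minutes = (63.234055 − 63) × 60 = 14.04330
Lon: minutes = (16.016630 − 16) × 60 = 0.99780

6314.043,N / 01600.998,E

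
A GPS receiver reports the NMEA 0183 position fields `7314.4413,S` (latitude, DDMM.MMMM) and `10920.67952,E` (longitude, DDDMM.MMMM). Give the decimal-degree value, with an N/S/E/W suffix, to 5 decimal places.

Lat: degrees = first 2 digits = 73, minutes = 14.4413; 73 + 14.4413/60 = 73.240688
Lon: split at 3 digits → 109° and 20.67952′; 109 + 20.67952/60 = 109.344659

73.24069° S, 109.34466° E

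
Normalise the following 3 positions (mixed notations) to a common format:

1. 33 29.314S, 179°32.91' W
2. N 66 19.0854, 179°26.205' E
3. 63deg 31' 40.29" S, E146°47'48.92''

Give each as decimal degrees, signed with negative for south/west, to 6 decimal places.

Point 1:
  Lat: 33 + 29.314/60 = 33.4885667
  hemisphere S, so the sign is −
  Lon: 179 + 32.91/60 = 179.5485000
  W ⇒ negate
Point 2:
  Latitude: 66 + 19.0854/60 = 66.3180900
  N → positive
  Longitude: 26.205′ = 0.436750°; total 179.4367500
  E ⇒ keep positive
Point 3:
  Latitude: 63° + 31/60 + 40.29/3600 = 63 + 0.516667 + 0.011192 = 63.5278583
  S → negative
  Lon: 146° + 47/60 + 48.92/3600 = 146 + 0.783333 + 0.013589 = 146.7969222
  E → positive

1. -33.488567, -179.548500
2. 66.318090, 179.436750
3. -63.527858, 146.796922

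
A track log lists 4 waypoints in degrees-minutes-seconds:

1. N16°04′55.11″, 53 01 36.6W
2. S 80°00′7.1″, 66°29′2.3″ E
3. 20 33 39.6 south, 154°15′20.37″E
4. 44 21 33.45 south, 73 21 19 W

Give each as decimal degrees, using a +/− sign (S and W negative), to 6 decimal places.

1. 16.081975, -53.026833
2. -80.001972, 66.483972
3. -20.561000, 154.255658
4. -44.359292, -73.355278

Point 1:
  φ: 4′ + 55.11″ = 4.91850′; 16 + 4.91850/60 = 16.0819750
  N ⇒ keep positive
  λ: 53 + 1/60 + 36.6/3600 = 53.0268333
  hemisphere W, so the sign is −
Point 2:
  Lat: 0′ + 7.1″ = 0.11833′; 80 + 0.11833/60 = 80.0019722
  S → negative
  Longitude: 66 + 29/60 + 2.3/3600 = 66.4839722
  E ⇒ keep positive
Point 3:
  Lat: 20° + 33/60 + 39.6/3600 = 20 + 0.550000 + 0.011000 = 20.5610000
  S → negative
  Lon: 154 + 15/60 + 20.37/3600 = 154.2556583
  E ⇒ keep positive
Point 4:
  Lat: 44° + 21/60 + 33.45/3600 = 44 + 0.350000 + 0.009292 = 44.3592917
  S ⇒ negate
  Lon: 73° + 21/60 + 19/3600 = 73 + 0.350000 + 0.005278 = 73.3552778
  W ⇒ negate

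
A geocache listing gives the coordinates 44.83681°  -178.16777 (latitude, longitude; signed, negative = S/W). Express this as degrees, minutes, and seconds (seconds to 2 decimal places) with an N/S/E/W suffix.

44°50′12.52″ N, 178°10′3.97″ W

Latitude: 0.836810° → 50.20860′; 0.20860 × 60 = 12.5160″
Longitude is negative → W; |value| = 178.167770
λ: whole degrees 178; 10.06620′ → 10′ and 3.9720″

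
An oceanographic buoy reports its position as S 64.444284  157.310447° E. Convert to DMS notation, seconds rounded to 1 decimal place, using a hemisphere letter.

Latitude: 0.444284 × 60 = 26.65704′ → 26′, remainder × 60 = 39.422″
Lon: 0.310447° → 18.62682′; 0.62682 × 60 = 37.609″

64°26′39.4″ S, 157°18′37.6″ E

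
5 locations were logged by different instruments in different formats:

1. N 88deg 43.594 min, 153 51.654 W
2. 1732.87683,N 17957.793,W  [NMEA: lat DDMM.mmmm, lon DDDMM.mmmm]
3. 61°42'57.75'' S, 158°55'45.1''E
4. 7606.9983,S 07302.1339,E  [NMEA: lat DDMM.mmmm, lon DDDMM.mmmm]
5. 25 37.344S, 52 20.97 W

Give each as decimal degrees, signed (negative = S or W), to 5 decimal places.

Point 1:
  Latitude: 43.594′ = 0.726567°; total 88.726567
  N ⇒ keep positive
  Longitude: 153 + 51.654/60 = 153.860900
  W → negative
Point 2:
  Latitude: degrees = first 2 digits = 17, minutes = 32.87683; 17 + 32.87683/60 = 17.547947
  N → positive
  λ: split at 3 digits → 179° and 57.793′; 179 + 57.793/60 = 179.963217
  W → negative
Point 3:
  Latitude: 61 + 42/60 + 57.75/3600 = 61.716042
  hemisphere S, so the sign is −
  Longitude: 158 + 55/60 + 45.1/3600 = 158.929194
  E → positive
Point 4:
  Latitude: split at 2 digits → 76° and 6.9983′; 76 + 6.9983/60 = 76.116638
  hemisphere S, so the sign is −
  Longitude: split at 3 digits → 073° and 2.1339′; 73 + 2.1339/60 = 73.035565
  E ⇒ keep positive
Point 5:
  Latitude: 37.344′ = 0.622400°; total 25.622400
  S ⇒ negate
  Lon: 52 + 20.97/60 = 52.349500
  W ⇒ negate

1. 88.72657, -153.86090
2. 17.54795, -179.96322
3. -61.71604, 158.92919
4. -76.11664, 73.03557
5. -25.62240, -52.34950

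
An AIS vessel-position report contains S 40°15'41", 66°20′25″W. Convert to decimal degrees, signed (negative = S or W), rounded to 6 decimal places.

Latitude: 40 + 15/60 + 41/3600 = 40.2613889
S ⇒ negate
Lon: 66° + 20/60 + 25/3600 = 66 + 0.333333 + 0.006944 = 66.3402778
W → negative

-40.261389, -66.340278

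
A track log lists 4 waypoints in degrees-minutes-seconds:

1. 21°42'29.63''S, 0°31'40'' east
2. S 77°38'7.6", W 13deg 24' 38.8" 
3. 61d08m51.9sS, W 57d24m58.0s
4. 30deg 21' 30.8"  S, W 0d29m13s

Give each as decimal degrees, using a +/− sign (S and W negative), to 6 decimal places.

1. -21.708231, 0.527778
2. -77.635444, -13.410778
3. -61.147750, -57.416111
4. -30.358556, -0.486944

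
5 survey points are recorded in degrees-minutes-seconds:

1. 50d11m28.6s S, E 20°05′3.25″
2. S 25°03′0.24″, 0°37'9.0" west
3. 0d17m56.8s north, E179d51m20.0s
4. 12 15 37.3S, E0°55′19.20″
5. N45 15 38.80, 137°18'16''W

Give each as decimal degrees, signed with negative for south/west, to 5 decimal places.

Point 1:
  Latitude: 50 + 11/60 + 28.6/3600 = 50.191278
  S ⇒ negate
  Lon: 20° + 5/60 + 3.25/3600 = 20 + 0.083333 + 0.000903 = 20.084236
  E ⇒ keep positive
Point 2:
  Lat: 25° + 3/60 + 0.24/3600 = 25 + 0.050000 + 0.000067 = 25.050067
  hemisphere S, so the sign is −
  Longitude: 37′ + 9″ = 37.15000′; 0 + 37.15000/60 = 0.619167
  hemisphere W, so the sign is −
Point 3:
  Latitude: 0 + 17/60 + 56.8/3600 = 0.299111
  N → positive
  Longitude: 179° + 51/60 + 20/3600 = 179 + 0.850000 + 0.005556 = 179.855556
  E → positive
Point 4:
  φ: 12° + 15/60 + 37.3/3600 = 12 + 0.250000 + 0.010361 = 12.260361
  S ⇒ negate
  Longitude: 0° + 55/60 + 19.2/3600 = 0 + 0.916667 + 0.005333 = 0.922000
  E → positive
Point 5:
  Latitude: 15′ + 38.8″ = 15.64667′; 45 + 15.64667/60 = 45.260778
  N ⇒ keep positive
  Longitude: 18′ + 16″ = 18.26667′; 137 + 18.26667/60 = 137.304444
  W ⇒ negate

1. -50.19128, 20.08424
2. -25.05007, -0.61917
3. 0.29911, 179.85556
4. -12.26036, 0.92200
5. 45.26078, -137.30444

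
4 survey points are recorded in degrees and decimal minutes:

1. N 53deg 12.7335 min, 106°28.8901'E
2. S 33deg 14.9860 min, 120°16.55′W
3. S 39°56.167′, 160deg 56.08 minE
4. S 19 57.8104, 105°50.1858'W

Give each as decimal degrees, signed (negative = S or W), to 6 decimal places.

Point 1:
  Lat: 12.7335′ = 0.212225°; total 53.2122250
  N ⇒ keep positive
  λ: 28.8901′ = 0.481502°; total 106.4815017
  E → positive
Point 2:
  Lat: 33 + 14.986/60 = 33.2497667
  S → negative
  λ: 16.55′ = 0.275833°; total 120.2758333
  hemisphere W, so the sign is −
Point 3:
  Lat: 39 + 56.167/60 = 39.9361167
  S → negative
  Longitude: 160 + 56.08/60 = 160.9346667
  E → positive
Point 4:
  φ: 57.8104′ = 0.963507°; total 19.9635067
  S ⇒ negate
  Longitude: 105 + 50.1858/60 = 105.8364300
  W ⇒ negate

1. 53.212225, 106.481502
2. -33.249767, -120.275833
3. -39.936117, 160.934667
4. -19.963507, -105.836430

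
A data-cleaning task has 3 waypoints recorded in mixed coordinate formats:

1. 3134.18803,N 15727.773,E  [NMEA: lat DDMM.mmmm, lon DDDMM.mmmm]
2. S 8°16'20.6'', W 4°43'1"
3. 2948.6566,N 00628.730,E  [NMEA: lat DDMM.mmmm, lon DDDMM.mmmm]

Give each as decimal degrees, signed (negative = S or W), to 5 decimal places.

1. 31.56980, 157.46288
2. -8.27239, -4.71694
3. 29.81094, 6.47883

Point 1:
  Lat: degrees = first 2 digits = 31, minutes = 34.18803; 31 + 34.18803/60 = 31.569801
  N ⇒ keep positive
  Longitude: degrees = first 3 digits = 157, minutes = 27.773; 157 + 27.773/60 = 157.462883
  E → positive
Point 2:
  Lat: 8 + 16/60 + 20.6/3600 = 8.272389
  hemisphere S, so the sign is −
  λ: 43′ + 1″ = 43.01667′; 4 + 43.01667/60 = 4.716944
  W ⇒ negate
Point 3:
  Lat: split at 2 digits → 29° and 48.6566′; 29 + 48.6566/60 = 29.810943
  N ⇒ keep positive
  Longitude: split at 3 digits → 006° and 28.73′; 6 + 28.73/60 = 6.478833
  E ⇒ keep positive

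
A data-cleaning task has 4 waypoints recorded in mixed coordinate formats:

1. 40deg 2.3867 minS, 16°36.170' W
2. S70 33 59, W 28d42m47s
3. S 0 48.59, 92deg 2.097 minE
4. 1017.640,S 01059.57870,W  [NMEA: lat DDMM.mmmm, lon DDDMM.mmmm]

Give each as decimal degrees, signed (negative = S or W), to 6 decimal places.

1. -40.039778, -16.602833
2. -70.566389, -28.713056
3. -0.809833, 92.034950
4. -10.294000, -10.992978

Point 1:
  Latitude: 2.3867′ = 0.039778°; total 40.0397783
  S → negative
  Lon: 16 + 36.17/60 = 16.6028333
  hemisphere W, so the sign is −
Point 2:
  Lat: 70° + 33/60 + 59/3600 = 70 + 0.550000 + 0.016389 = 70.5663889
  S → negative
  Lon: 28 + 42/60 + 47/3600 = 28.7130556
  W → negative
Point 3:
  Latitude: 0 + 48.59/60 = 0.8098333
  S ⇒ negate
  Longitude: 2.097′ = 0.034950°; total 92.0349500
  E ⇒ keep positive
Point 4:
  φ: split at 2 digits → 10° and 17.64′; 10 + 17.64/60 = 10.2940000
  hemisphere S, so the sign is −
  λ: degrees = first 3 digits = 10, minutes = 59.5787; 10 + 59.5787/60 = 10.9929783
  W → negative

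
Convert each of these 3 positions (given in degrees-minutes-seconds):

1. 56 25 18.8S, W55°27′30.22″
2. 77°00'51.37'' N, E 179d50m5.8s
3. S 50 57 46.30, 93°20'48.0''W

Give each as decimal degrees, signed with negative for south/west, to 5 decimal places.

1. -56.42189, -55.45839
2. 77.01427, 179.83494
3. -50.96286, -93.34667

Point 1:
  Latitude: 25′ + 18.8″ = 25.31333′; 56 + 25.31333/60 = 56.421889
  S → negative
  Longitude: 55 + 27/60 + 30.22/3600 = 55.458394
  hemisphere W, so the sign is −
Point 2:
  φ: 77 + 0/60 + 51.37/3600 = 77.014269
  N ⇒ keep positive
  λ: 179° + 50/60 + 5.8/3600 = 179 + 0.833333 + 0.001611 = 179.834944
  E ⇒ keep positive
Point 3:
  Latitude: 50 + 57/60 + 46.3/3600 = 50.962861
  S → negative
  Longitude: 93° + 20/60 + 48/3600 = 93 + 0.333333 + 0.013333 = 93.346667
  W ⇒ negate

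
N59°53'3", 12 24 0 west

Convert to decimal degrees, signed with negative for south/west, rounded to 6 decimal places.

59.884167, -12.400000

Lat: 53′ + 3″ = 53.05000′; 59 + 53.05000/60 = 59.8841667
N ⇒ keep positive
Lon: 12° + 24/60 + 0/3600 = 12 + 0.400000 + 0.000000 = 12.4000000
hemisphere W, so the sign is −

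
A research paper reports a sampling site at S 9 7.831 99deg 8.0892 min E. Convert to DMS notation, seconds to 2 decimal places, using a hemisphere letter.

Lat: fractional minutes 0.83100 × 60 = 49.8600″
λ: fractional minutes 0.08920 × 60 = 5.3520″

9°07′49.86″ S, 99°08′5.35″ E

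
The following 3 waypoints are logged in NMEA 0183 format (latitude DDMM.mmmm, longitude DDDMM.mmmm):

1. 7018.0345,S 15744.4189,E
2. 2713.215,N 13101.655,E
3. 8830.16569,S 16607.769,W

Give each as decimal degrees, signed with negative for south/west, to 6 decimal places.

Point 1:
  Lat: split at 2 digits → 70° and 18.0345′; 70 + 18.0345/60 = 70.3005750
  hemisphere S, so the sign is −
  Longitude: degrees = first 3 digits = 157, minutes = 44.4189; 157 + 44.4189/60 = 157.7403150
  E ⇒ keep positive
Point 2:
  Latitude: split at 2 digits → 27° and 13.215′; 27 + 13.215/60 = 27.2202500
  N → positive
  λ: split at 3 digits → 131° and 1.655′; 131 + 1.655/60 = 131.0275833
  E ⇒ keep positive
Point 3:
  Latitude: split at 2 digits → 88° and 30.16569′; 88 + 30.16569/60 = 88.5027615
  hemisphere S, so the sign is −
  λ: degrees = first 3 digits = 166, minutes = 7.769; 166 + 7.769/60 = 166.1294833
  W → negative

1. -70.300575, 157.740315
2. 27.220250, 131.027583
3. -88.502762, -166.129483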